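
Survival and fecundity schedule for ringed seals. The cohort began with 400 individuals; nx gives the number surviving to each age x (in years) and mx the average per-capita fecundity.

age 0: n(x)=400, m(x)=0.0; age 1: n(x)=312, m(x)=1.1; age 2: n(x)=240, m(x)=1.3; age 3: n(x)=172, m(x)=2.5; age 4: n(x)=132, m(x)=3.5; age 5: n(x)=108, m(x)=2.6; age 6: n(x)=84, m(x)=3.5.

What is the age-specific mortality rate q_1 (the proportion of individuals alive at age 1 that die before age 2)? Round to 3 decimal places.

0.231

lx = nx/n0 = nx/400: 1, 0.78, 0.6, 0.43, 0.33, 0.27, 0.21
q_1 = (l_1 − l_2) / l_1 = (0.78 − 0.6) / 0.78
     = 0.18 / 0.78 = 0.230769… → 0.231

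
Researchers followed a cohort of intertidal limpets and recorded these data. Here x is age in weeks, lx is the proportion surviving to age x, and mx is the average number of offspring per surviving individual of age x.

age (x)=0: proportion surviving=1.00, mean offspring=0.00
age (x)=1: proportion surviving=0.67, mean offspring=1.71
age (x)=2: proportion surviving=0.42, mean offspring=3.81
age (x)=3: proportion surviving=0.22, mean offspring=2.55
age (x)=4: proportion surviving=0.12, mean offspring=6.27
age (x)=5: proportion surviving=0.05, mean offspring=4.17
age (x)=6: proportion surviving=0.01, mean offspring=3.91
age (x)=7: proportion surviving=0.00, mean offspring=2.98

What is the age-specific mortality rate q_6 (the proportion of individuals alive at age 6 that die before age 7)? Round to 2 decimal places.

q_6 = (l_6 − l_7) / l_6 = (0.01 − 0) / 0.01
     = 0.01 / 0.01 = 1 → 1.00

1.00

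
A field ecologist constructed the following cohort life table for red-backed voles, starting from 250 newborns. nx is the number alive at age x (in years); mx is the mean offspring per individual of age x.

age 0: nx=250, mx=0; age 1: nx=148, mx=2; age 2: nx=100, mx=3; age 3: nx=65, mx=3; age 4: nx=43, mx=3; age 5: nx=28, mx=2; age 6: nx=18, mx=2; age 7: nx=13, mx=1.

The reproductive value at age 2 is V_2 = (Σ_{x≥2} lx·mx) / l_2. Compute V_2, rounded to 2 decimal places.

7.29

lx = nx/n0 = nx/250: 1, 0.592, 0.4, 0.26, 0.172, 0.112, 0.072, 0.052
lx·mx for x ≥ 2: 1.2, 0.78, 0.516, 0.224, 0.144, 0.052 → sum = 2.916
V_2 = 2.916 / l_2 = 2.916 / 0.4 = 7.29 → 7.29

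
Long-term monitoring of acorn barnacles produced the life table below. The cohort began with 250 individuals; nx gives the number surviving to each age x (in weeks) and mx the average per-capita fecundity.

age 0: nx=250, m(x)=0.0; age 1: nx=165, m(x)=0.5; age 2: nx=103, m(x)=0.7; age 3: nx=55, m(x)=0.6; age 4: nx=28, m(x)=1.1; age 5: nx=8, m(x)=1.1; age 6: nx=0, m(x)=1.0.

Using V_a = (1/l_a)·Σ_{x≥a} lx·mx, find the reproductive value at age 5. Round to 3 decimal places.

1.100

lx = nx/n0 = nx/250: 1, 0.66, 0.412, 0.22, 0.112, 0.032, 0
lx·mx for x ≥ 5: 0.0352, 0 → sum = 0.0352
V_5 = 0.0352 / l_5 = 0.0352 / 0.032 = 1.1 → 1.100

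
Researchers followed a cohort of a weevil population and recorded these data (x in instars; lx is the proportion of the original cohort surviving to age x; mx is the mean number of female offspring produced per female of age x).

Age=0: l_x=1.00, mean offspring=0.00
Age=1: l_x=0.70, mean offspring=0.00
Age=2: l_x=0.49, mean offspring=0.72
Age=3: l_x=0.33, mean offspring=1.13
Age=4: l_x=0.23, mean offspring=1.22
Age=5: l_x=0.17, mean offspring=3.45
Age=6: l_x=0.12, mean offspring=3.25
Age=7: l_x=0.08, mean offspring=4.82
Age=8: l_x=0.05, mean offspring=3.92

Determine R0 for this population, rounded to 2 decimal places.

2.56

lx·mx by age: 0, 0, 0.3528, 0.3729, 0.2806, 0.5865, 0.39, 0.3856, 0.196
R0 = Σ lx·mx = 2.5644 → 2.56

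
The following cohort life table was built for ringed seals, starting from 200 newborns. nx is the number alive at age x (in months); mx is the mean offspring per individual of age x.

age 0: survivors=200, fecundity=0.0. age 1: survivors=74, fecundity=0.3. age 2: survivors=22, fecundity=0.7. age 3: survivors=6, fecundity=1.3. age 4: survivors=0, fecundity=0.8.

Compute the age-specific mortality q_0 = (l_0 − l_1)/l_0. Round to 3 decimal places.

0.630

lx = nx/n0 = nx/200: 1, 0.37, 0.11, 0.03, 0
q_0 = (l_0 − l_1) / l_0 = (1 − 0.37) / 1
     = 0.63 / 1 = 0.63 → 0.630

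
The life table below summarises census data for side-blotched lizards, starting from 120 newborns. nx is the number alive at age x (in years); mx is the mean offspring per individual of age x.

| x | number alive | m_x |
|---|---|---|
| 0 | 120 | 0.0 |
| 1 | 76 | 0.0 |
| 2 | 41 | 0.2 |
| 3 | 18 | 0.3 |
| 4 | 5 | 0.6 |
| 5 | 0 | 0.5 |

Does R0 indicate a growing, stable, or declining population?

declining

lx = nx/n0 = nx/120: 1, 0.63333…, 0.34167…, 0.15, 0.04167…, 0
R0 = Σ lx·mx = 0 + 0 + 0.068333… + 0.045 + 0.025… + 0 = 0.138333…
R0 < 1, so the population is declining.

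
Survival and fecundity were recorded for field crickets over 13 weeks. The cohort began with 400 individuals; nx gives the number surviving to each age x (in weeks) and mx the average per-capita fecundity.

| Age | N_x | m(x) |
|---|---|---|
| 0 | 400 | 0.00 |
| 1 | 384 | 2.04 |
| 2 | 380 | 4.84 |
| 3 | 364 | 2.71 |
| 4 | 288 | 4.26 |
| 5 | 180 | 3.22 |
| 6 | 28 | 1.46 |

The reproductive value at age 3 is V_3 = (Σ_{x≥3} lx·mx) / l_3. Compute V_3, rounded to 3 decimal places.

lx = nx/n0 = nx/400: 1, 0.96, 0.95, 0.91, 0.72, 0.45, 0.07
lx·mx for x ≥ 3: 2.4661, 3.0672, 1.449, 0.1022 → sum = 7.0845
V_3 = 7.0845 / l_3 = 7.0845 / 0.91 = 7.785165… → 7.785

7.785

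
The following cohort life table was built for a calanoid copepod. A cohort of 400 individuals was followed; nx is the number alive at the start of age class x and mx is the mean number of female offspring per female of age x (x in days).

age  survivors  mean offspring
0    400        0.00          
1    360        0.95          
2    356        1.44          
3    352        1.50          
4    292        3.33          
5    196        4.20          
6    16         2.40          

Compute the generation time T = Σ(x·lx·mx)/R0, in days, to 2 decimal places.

3.48

lx = nx/n0 = nx/400: 1, 0.9, 0.89, 0.88, 0.73, 0.49, 0.04
lx·mx: 0, 0.855, 1.2816, 1.32, 2.4309, 2.058, 0.096 → R0 = 8.0415
x·lx·mx: 0, 0.855, 2.5632, 3.96, 9.7236, 10.29, 0.576 → Σ = 27.9678
T = 27.9678 / 8.0415 = 3.477933… → 3.48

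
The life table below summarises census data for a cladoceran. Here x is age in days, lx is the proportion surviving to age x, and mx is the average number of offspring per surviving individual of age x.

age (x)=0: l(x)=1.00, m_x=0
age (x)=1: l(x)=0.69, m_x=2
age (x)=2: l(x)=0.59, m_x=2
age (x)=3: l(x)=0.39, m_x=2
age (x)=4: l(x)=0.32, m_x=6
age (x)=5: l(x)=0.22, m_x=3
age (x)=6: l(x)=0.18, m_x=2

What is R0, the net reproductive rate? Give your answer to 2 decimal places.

lx·mx by age: 0, 1.38, 1.18, 0.78, 1.92, 0.66, 0.36
R0 = Σ lx·mx = 6.28 → 6.28

6.28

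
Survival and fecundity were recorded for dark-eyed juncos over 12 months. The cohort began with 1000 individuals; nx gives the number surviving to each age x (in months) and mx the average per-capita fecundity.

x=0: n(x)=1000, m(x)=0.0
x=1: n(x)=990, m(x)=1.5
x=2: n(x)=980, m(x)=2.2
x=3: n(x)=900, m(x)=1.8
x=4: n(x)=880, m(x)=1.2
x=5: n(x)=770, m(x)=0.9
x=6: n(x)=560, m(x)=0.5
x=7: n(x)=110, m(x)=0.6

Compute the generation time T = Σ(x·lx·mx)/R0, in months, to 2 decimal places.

lx = nx/n0 = nx/1000: 1, 0.99, 0.98, 0.9, 0.88, 0.77, 0.56, 0.11
lx·mx: 0, 1.485, 2.156, 1.62, 1.056, 0.693, 0.28, 0.066 → R0 = 7.356
x·lx·mx: 0, 1.485, 4.312, 4.86, 4.224, 3.465, 1.68, 0.462 → Σ = 20.488
T = 20.488 / 7.356 = 2.785209… → 2.79

2.79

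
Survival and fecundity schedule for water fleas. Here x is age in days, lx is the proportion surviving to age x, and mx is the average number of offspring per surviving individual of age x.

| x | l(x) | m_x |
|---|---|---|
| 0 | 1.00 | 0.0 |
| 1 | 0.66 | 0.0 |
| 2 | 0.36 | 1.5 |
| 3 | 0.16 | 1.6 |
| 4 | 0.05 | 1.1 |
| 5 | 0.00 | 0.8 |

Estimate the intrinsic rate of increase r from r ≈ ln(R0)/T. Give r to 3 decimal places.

R0 = Σ lx·mx = 0 + 0 + 0.54 + 0.256 + 0.055 + 0 = 0.851
Σ x·lx·mx = 2.068; T = 2.068/0.851 = 2.43008…
r ≈ ln(R0)/T = ln(0.851)/2.43008… = -0.06639… → -0.066

-0.066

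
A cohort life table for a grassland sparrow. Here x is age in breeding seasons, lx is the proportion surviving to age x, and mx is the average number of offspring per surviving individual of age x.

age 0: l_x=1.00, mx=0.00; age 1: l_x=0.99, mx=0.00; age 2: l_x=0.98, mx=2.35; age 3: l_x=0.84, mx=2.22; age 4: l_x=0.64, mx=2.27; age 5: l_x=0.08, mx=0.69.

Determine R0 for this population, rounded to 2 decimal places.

5.68

lx·mx by age: 0, 0, 2.303, 1.8648, 1.4528, 0.0552
R0 = Σ lx·mx = 5.6758 → 5.68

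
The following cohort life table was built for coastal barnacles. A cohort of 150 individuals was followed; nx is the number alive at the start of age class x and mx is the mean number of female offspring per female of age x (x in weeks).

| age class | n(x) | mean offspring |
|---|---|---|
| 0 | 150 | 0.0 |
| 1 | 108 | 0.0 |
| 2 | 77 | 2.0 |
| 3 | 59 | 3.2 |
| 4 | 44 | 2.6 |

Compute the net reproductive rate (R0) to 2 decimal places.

lx = nx/n0 = nx/150: 1, 0.72, 0.51333…, 0.39333…, 0.29333…
lx·mx by age: 0, 0, 1.026667…, 1.258667…, 0.762667…
R0 = Σ lx·mx = 3.048… → 3.05

3.05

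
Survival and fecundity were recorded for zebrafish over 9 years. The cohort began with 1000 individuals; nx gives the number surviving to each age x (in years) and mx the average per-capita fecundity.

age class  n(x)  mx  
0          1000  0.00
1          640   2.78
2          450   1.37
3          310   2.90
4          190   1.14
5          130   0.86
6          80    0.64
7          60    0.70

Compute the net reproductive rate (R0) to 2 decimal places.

3.72

lx = nx/n0 = nx/1000: 1, 0.64, 0.45, 0.31, 0.19, 0.13, 0.08, 0.06
lx·mx by age: 0, 1.7792, 0.6165, 0.899, 0.2166, 0.1118, 0.0512, 0.042
R0 = Σ lx·mx = 3.7163 → 3.72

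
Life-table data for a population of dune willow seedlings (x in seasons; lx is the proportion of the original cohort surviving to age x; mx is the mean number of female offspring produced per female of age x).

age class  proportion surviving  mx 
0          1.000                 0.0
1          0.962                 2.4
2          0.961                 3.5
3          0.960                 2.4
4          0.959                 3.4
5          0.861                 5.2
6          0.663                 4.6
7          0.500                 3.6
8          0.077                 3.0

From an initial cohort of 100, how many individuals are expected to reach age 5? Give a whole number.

Expected survivors = N0 · l_5 = 100 × 0.861 = 86.1 → 86

86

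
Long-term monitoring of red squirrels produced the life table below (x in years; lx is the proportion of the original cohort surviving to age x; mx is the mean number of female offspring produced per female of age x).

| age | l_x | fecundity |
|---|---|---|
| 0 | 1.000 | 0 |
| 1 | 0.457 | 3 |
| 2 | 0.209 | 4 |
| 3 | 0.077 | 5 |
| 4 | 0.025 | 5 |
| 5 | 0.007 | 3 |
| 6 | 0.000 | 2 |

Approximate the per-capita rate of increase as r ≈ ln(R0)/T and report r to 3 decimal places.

R0 = Σ lx·mx = 0 + 1.371 + 0.836 + 0.385 + 0.125 + 0.021 + 0 = 2.738
Σ x·lx·mx = 4.803; T = 4.803/2.738 = 1.7542…
r ≈ ln(R0)/T = ln(2.738)/1.7542… = 0.57418… → 0.574

0.574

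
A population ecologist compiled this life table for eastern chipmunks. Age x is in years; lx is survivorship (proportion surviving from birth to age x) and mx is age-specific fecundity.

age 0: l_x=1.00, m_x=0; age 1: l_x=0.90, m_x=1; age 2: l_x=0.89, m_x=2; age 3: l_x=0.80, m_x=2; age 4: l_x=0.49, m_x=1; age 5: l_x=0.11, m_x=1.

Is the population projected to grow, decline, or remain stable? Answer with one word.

growing

R0 = Σ lx·mx = 0 + 0.9 + 1.78 + 1.6 + 0.49 + 0.11 = 4.88
R0 > 1, so the population is growing.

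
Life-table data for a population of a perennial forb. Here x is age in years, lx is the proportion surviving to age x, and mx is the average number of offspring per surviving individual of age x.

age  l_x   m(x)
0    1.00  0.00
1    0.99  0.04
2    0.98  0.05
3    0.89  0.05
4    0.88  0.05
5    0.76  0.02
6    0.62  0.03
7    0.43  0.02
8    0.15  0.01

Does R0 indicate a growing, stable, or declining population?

declining

R0 = Σ lx·mx = 0 + 0.0396 + 0.049 + 0.0445 + 0.044 + 0.0152 + 0.0186 + 0.0086 + 0.0015 = 0.221
R0 < 1, so the population is declining.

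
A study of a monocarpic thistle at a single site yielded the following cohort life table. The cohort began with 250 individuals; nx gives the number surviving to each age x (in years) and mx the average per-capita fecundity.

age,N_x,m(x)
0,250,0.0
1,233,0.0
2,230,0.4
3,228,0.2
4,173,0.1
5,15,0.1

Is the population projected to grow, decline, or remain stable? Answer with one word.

declining

lx = nx/n0 = nx/250: 1, 0.932, 0.92, 0.912, 0.692, 0.06
R0 = Σ lx·mx = 0 + 0 + 0.368 + 0.1824 + 0.0692 + 0.006 = 0.6256
R0 < 1, so the population is declining.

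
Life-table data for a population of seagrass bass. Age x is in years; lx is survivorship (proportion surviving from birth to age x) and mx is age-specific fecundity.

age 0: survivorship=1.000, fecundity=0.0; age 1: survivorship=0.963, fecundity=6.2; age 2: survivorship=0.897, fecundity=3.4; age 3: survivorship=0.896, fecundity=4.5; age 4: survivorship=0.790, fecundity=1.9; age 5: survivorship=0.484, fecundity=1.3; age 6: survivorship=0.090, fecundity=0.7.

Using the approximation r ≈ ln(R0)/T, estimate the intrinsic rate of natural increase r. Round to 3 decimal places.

R0 = Σ lx·mx = 0 + 5.9706 + 3.0498 + 4.032 + 1.501 + 0.6292 + 0.063 = 15.2456
Σ x·lx·mx = 33.6942; T = 33.6942/15.2456 = 2.21009…
r ≈ ln(R0)/T = ln(15.2456)/2.21009… = 1.23266… → 1.233

1.233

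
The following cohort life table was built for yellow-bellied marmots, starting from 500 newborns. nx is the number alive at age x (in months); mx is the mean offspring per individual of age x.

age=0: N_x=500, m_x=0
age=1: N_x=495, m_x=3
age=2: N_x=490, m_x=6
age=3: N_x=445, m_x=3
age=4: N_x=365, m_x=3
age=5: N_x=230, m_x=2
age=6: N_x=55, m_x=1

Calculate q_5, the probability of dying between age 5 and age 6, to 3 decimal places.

lx = nx/n0 = nx/500: 1, 0.99, 0.98, 0.89, 0.73, 0.46, 0.11
q_5 = (l_5 − l_6) / l_5 = (0.46 − 0.11) / 0.46
     = 0.35 / 0.46 = 0.76087… → 0.761

0.761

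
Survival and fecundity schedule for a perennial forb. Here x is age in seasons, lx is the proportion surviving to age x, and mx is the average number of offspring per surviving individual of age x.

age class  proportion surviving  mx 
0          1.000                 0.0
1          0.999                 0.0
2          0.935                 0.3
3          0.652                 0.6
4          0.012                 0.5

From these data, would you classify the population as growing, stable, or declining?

R0 = Σ lx·mx = 0 + 0 + 0.2805 + 0.3912 + 0.006 = 0.6777
R0 < 1, so the population is declining.

declining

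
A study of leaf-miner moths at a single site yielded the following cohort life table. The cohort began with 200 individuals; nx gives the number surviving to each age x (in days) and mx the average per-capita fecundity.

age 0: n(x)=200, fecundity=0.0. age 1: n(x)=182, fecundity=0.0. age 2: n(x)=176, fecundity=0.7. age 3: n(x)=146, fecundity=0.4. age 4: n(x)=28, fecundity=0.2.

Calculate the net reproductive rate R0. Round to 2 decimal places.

0.94

lx = nx/n0 = nx/200: 1, 0.91, 0.88, 0.73, 0.14
lx·mx by age: 0, 0, 0.616, 0.292, 0.028
R0 = Σ lx·mx = 0.936 → 0.94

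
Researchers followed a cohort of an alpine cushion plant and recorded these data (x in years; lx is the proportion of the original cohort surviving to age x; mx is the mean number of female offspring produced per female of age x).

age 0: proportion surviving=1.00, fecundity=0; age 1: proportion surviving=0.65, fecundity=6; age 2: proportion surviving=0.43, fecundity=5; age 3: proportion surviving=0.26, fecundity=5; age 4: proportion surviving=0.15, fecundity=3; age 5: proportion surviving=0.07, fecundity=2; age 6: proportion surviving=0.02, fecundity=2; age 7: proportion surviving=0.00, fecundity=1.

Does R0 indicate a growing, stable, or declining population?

growing

R0 = Σ lx·mx = 0 + 3.9 + 2.15 + 1.3 + 0.45 + 0.14 + 0.04 + 0 = 7.98
R0 > 1, so the population is growing.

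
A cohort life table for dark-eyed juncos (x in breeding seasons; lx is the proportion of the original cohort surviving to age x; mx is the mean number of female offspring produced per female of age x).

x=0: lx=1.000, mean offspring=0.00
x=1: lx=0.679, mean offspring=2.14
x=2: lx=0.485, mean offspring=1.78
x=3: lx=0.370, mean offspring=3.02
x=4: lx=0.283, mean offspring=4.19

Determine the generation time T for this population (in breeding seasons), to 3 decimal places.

lx·mx: 0, 1.45306, 0.8633, 1.1174, 1.18577 → R0 = 4.61953
x·lx·mx: 0, 1.45306, 1.7266, 3.3522, 4.74308 → Σ = 11.27494
T = 11.27494 / 4.61953 = 2.440712… → 2.441

2.441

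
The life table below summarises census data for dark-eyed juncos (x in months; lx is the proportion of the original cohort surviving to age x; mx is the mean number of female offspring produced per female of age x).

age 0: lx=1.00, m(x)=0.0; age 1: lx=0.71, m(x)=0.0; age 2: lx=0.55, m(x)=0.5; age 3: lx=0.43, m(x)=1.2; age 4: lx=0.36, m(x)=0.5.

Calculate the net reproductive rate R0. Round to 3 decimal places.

0.971

lx·mx by age: 0, 0, 0.275, 0.516, 0.18
R0 = Σ lx·mx = 0.971 → 0.971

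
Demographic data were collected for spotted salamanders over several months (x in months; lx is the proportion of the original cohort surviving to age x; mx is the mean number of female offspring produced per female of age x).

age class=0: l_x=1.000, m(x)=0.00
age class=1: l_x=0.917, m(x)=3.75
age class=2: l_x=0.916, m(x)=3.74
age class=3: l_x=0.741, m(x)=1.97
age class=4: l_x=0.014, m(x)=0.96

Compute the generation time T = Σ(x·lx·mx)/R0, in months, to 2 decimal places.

lx·mx: 0, 3.43875, 3.42584, 1.45977, 0.01344 → R0 = 8.3378
x·lx·mx: 0, 3.43875, 6.85168, 4.37931, 0.05376 → Σ = 14.7235
T = 14.7235 / 8.3378 = 1.765873… → 1.77

1.77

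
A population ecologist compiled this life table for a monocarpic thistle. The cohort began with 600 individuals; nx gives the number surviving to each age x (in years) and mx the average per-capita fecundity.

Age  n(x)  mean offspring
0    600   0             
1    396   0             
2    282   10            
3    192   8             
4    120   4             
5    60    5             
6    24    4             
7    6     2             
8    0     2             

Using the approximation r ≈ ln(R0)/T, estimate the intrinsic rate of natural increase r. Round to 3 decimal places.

lx = nx/n0 = nx/600: 1, 0.66, 0.47, 0.32, 0.2, 0.1, 0.04, 0.01, 0
R0 = Σ lx·mx = 0 + 0 + 4.7 + 2.56 + 0.8 + 0.5 + 0.16 + 0.02 + 0 = 8.74
Σ x·lx·mx = 23.88; T = 23.88/8.74 = 2.73227…
r ≈ ln(R0)/T = ln(8.74)/2.73227… = 0.79345… → 0.793

0.793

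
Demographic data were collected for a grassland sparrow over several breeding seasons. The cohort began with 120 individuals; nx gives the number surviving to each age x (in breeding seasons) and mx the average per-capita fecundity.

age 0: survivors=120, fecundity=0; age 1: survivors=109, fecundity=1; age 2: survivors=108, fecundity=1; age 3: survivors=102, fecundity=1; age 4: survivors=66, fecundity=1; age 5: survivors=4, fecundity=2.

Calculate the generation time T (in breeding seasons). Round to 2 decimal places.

lx = nx/n0 = nx/120: 1, 0.90833…, 0.9, 0.85, 0.55, 0.03333…
lx·mx: 0, 0.908333…, 0.9, 0.85, 0.55, 0.066667… → R0 = 3.275…
x·lx·mx: 0, 0.908333…, 1.8, 2.55, 2.2, 0.333333… → Σ = 7.791667…
T = 7.791667… / 3.275… = 2.379135… → 2.38

2.38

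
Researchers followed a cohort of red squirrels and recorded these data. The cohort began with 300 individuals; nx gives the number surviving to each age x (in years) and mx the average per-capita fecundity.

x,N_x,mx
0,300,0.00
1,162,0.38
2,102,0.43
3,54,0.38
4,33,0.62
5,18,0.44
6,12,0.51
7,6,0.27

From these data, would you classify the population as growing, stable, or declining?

lx = nx/n0 = nx/300: 1, 0.54, 0.34, 0.18, 0.11, 0.06, 0.04, 0.02
R0 = Σ lx·mx = 0 + 0.2052 + 0.1462 + 0.0684 + 0.0682 + 0.0264 + 0.0204 + 0.0054 = 0.5402
R0 < 1, so the population is declining.

declining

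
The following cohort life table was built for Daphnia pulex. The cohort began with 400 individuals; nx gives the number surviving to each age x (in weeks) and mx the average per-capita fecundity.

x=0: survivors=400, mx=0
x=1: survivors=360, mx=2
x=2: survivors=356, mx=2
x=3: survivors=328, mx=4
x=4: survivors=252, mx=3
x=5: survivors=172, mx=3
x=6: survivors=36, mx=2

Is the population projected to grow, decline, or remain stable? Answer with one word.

growing

lx = nx/n0 = nx/400: 1, 0.9, 0.89, 0.82, 0.63, 0.43, 0.09
R0 = Σ lx·mx = 0 + 1.8 + 1.78 + 3.28 + 1.89 + 1.29 + 0.18 = 10.22
R0 > 1, so the population is growing.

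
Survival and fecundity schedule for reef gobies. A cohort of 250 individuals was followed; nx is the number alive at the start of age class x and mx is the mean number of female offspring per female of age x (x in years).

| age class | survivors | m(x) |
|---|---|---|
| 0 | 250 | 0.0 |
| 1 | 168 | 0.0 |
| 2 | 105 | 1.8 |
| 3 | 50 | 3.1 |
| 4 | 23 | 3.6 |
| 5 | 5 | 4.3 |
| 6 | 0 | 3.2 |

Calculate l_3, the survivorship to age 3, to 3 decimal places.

0.200

l_3 = n_3/n_0 = 50/250 = 0.2 → 0.200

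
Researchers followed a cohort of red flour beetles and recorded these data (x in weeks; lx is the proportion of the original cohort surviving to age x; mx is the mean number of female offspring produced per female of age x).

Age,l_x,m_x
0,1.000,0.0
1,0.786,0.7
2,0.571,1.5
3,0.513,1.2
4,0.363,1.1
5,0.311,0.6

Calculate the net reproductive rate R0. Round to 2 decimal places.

2.61

lx·mx by age: 0, 0.5502, 0.8565, 0.6156, 0.3993, 0.1866
R0 = Σ lx·mx = 2.6082 → 2.61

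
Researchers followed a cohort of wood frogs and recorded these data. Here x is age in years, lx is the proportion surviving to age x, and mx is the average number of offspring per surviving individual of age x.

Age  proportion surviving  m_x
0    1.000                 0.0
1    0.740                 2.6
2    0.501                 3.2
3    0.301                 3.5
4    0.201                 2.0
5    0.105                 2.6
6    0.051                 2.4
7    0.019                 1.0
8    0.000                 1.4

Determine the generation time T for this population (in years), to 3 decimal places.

lx·mx: 0, 1.924, 1.6032, 1.0535, 0.402, 0.273, 0.1224, 0.019, 0 → R0 = 5.3971
x·lx·mx: 0, 1.924, 3.2064, 3.1605, 1.608, 1.365, 0.7344, 0.133, 0 → Σ = 12.1313
T = 12.1313 / 5.3971 = 2.247744… → 2.248

2.248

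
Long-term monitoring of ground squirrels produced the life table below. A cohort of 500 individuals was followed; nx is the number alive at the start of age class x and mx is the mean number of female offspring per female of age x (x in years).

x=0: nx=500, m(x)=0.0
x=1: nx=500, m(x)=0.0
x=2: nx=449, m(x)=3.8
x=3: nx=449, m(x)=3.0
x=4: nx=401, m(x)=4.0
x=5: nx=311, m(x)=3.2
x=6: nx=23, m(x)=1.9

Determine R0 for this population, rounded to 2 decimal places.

11.39

lx = nx/n0 = nx/500: 1, 1, 0.898, 0.898, 0.802, 0.622, 0.046
lx·mx by age: 0, 0, 3.4124, 2.694, 3.208, 1.9904, 0.0874
R0 = Σ lx·mx = 11.3922 → 11.39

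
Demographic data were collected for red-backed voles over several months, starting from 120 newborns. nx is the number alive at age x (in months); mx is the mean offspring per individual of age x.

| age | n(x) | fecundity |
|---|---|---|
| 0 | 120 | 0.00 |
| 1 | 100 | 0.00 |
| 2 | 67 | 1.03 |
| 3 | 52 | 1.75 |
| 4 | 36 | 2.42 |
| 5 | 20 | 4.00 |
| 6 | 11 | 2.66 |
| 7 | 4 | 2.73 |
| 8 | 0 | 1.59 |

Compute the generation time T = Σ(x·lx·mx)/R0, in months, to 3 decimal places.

lx = nx/n0 = nx/120: 1, 0.83333…, 0.55833…, 0.43333…, 0.3, 0.16667…, 0.09167…, 0.03333…, 0
lx·mx: 0, 0, 0.575083…, 0.758333…, 0.726, 0.666667…, 0.243833…, 0.091…, 0 → R0 = 3.060917…
x·lx·mx: 0, 0, 1.150167…, 2.275…, 2.904, 3.333333…, 1.463…, 0.637…, 0 → Σ = 11.7625…
T = 11.7625… / 3.060917… = 3.842803… → 3.843

3.843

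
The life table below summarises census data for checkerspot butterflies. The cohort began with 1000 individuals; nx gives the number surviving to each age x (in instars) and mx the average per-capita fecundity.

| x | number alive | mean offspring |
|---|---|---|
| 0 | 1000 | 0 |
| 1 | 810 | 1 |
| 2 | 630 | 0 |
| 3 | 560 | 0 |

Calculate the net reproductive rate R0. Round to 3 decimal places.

lx = nx/n0 = nx/1000: 1, 0.81, 0.63, 0.56
lx·mx by age: 0, 0.81, 0, 0
R0 = Σ lx·mx = 0.81 → 0.810

0.810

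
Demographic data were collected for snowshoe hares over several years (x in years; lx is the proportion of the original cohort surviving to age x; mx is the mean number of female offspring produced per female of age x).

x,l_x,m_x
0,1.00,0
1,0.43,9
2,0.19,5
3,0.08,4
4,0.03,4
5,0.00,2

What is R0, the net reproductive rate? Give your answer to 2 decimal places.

lx·mx by age: 0, 3.87, 0.95, 0.32, 0.12, 0
R0 = Σ lx·mx = 5.26 → 5.26

5.26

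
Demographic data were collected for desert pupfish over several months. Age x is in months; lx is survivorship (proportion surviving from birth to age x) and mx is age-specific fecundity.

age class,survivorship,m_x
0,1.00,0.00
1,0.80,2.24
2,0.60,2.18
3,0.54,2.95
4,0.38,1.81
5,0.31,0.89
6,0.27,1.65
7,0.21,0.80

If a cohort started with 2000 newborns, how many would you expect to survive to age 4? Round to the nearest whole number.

Expected survivors = N0 · l_4 = 2000 × 0.38 = 760 → 760

760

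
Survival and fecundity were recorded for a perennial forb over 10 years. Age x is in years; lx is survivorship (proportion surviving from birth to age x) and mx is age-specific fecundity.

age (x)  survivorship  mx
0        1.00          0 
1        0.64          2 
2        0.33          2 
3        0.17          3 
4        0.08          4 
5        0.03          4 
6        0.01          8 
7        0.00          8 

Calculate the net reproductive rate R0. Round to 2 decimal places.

lx·mx by age: 0, 1.28, 0.66, 0.51, 0.32, 0.12, 0.08, 0
R0 = Σ lx·mx = 2.97 → 2.97

2.97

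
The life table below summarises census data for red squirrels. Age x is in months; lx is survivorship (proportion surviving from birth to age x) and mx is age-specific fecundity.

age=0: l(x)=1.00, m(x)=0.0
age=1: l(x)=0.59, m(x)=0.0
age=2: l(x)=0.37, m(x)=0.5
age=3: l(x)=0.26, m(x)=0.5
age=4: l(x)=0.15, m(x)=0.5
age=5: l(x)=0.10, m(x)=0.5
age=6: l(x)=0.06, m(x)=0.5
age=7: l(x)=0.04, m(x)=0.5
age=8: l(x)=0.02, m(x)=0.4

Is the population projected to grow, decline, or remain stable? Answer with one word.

R0 = Σ lx·mx = 0 + 0 + 0.185 + 0.13 + 0.075 + 0.05 + 0.03 + 0.02 + 0.008 = 0.498
R0 < 1, so the population is declining.

declining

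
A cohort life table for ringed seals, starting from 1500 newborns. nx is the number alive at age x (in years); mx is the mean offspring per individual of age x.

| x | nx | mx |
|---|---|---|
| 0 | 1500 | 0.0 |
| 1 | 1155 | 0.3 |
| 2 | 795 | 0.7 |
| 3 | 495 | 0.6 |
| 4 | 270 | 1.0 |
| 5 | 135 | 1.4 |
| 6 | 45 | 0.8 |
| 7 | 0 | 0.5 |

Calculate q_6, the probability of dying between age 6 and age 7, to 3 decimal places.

1.000

lx = nx/n0 = nx/1500: 1, 0.77, 0.53, 0.33, 0.18, 0.09, 0.03, 0
q_6 = (l_6 − l_7) / l_6 = (0.03 − 0) / 0.03
     = 0.03 / 0.03 = 1 → 1.000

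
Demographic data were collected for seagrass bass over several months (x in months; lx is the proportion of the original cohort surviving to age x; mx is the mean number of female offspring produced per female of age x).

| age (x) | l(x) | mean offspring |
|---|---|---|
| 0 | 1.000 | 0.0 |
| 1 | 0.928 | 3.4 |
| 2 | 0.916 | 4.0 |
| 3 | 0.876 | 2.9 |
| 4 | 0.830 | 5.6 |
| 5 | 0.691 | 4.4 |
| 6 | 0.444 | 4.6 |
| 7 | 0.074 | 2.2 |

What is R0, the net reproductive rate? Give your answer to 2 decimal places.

19.25

lx·mx by age: 0, 3.1552, 3.664, 2.5404, 4.648, 3.0404, 2.0424, 0.1628
R0 = Σ lx·mx = 19.2532 → 19.25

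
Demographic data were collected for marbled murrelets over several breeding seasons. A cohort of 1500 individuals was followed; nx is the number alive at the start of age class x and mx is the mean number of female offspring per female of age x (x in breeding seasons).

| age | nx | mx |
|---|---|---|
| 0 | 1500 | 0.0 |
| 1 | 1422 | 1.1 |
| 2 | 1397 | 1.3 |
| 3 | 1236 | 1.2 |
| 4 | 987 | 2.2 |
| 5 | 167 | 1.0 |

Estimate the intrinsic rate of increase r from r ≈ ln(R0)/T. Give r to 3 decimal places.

0.590

lx = nx/n0 = nx/1500: 1, 0.948, 0.93133…, 0.824, 0.658, 0.11133…
R0 = Σ lx·mx = 0 + 1.0428 + 1.21073… + 0.9888 + 1.4476 + 0.11133… = 4.801267…
Σ x·lx·mx = 12.777733…; T = 12.777733…/4.801267… = 2.66133…
r ≈ ln(R0)/T = ln(4.801267…)/2.66133… = 0.58951… → 0.590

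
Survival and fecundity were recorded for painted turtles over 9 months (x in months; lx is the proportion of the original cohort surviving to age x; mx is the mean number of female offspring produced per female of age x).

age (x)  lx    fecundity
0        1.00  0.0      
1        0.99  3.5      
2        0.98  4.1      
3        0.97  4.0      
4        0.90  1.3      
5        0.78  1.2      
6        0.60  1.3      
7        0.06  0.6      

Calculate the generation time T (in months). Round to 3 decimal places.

2.620

lx·mx: 0, 3.465, 4.018, 3.88, 1.17, 0.936, 0.78, 0.036 → R0 = 14.285
x·lx·mx: 0, 3.465, 8.036, 11.64, 4.68, 4.68, 4.68, 0.252 → Σ = 37.433
T = 37.433 / 14.285 = 2.620441… → 2.620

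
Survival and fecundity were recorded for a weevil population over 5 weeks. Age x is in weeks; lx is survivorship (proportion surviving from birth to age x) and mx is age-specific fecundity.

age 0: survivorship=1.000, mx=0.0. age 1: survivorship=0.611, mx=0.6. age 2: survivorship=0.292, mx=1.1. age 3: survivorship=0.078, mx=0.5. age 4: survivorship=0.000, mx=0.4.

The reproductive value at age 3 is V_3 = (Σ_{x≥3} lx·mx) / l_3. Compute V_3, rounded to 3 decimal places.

0.500

lx·mx for x ≥ 3: 0.039, 0 → sum = 0.039
V_3 = 0.039 / l_3 = 0.039 / 0.078 = 0.5 → 0.500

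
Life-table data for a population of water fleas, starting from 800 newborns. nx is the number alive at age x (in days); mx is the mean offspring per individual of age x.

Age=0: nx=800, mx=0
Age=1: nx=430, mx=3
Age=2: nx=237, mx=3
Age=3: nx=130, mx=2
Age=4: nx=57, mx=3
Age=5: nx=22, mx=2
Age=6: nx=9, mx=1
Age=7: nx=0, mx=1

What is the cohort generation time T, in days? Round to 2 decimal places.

lx = nx/n0 = nx/800: 1, 0.5375, 0.29625, 0.1625, 0.07125, 0.0275, 0.01125, 0
lx·mx: 0, 1.6125, 0.88875, 0.325, 0.21375, 0.055, 0.01125, 0 → R0 = 3.10625
x·lx·mx: 0, 1.6125, 1.7775, 0.975, 0.855, 0.275, 0.0675, 0 → Σ = 5.5625
T = 5.5625 / 3.10625 = 1.790744… → 1.79

1.79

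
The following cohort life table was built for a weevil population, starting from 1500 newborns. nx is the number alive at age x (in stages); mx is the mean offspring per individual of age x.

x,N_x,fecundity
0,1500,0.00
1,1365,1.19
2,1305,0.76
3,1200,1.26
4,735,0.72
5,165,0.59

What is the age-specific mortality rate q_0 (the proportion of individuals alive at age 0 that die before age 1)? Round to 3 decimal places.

0.090

lx = nx/n0 = nx/1500: 1, 0.91, 0.87, 0.8, 0.49, 0.11
q_0 = (l_0 − l_1) / l_0 = (1 − 0.91) / 1
     = 0.09 / 1 = 0.09 → 0.090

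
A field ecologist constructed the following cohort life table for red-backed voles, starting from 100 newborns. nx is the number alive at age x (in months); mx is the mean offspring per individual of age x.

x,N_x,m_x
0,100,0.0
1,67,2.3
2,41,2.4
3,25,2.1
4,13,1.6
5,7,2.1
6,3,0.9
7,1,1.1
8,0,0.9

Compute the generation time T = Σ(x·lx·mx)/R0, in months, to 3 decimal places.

lx = nx/n0 = nx/100: 1, 0.67, 0.41, 0.25, 0.13, 0.07, 0.03, 0.01, 0
lx·mx: 0, 1.541, 0.984, 0.525, 0.208, 0.147, 0.027, 0.011, 0 → R0 = 3.443
x·lx·mx: 0, 1.541, 1.968, 1.575, 0.832, 0.735, 0.162, 0.077, 0 → Σ = 6.89
T = 6.89 / 3.443 = 2.001162… → 2.001

2.001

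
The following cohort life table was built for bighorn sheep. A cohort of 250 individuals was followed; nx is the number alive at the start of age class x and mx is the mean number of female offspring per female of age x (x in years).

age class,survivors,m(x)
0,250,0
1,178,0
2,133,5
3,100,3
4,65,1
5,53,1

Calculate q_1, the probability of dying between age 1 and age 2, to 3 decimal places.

0.253

lx = nx/n0 = nx/250: 1, 0.712, 0.532, 0.4, 0.26, 0.212
q_1 = (l_1 − l_2) / l_1 = (0.712 − 0.532) / 0.712
     = 0.18 / 0.712 = 0.252809… → 0.253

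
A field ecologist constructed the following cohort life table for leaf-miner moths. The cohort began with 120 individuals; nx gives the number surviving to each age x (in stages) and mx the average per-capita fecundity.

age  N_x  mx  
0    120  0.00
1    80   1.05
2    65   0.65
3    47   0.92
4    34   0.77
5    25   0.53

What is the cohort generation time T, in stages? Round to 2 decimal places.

lx = nx/n0 = nx/120: 1, 0.66667…, 0.54167…, 0.39167…, 0.28333…, 0.20833…
lx·mx: 0, 0.7…, 0.352083…, 0.360333…, 0.218167…, 0.110417… → R0 = 1.741…
x·lx·mx: 0, 0.7…, 0.704167…, 1.081…, 0.872667…, 0.552083… → Σ = 3.909917…
T = 3.909917… / 1.741… = 2.245788… → 2.25

2.25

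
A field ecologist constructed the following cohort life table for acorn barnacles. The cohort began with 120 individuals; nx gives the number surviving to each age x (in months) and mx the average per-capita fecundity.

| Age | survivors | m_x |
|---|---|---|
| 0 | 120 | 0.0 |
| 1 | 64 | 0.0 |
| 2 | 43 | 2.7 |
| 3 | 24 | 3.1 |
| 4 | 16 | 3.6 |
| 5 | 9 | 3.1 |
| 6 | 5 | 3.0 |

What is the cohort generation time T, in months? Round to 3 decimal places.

lx = nx/n0 = nx/120: 1, 0.53333…, 0.35833…, 0.2, 0.13333…, 0.075, 0.04167…
lx·mx: 0, 0, 0.9675…, 0.62, 0.48…, 0.2325, 0.125… → R0 = 2.425…
x·lx·mx: 0, 0, 1.935…, 1.86, 1.92…, 1.1625, 0.75… → Σ = 7.6275…
T = 7.6275… / 2.425… = 3.145361… → 3.145

3.145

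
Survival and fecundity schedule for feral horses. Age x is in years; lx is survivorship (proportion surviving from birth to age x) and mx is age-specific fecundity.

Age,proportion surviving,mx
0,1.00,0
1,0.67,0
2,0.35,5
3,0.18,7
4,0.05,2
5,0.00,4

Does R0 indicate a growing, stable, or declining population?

growing

R0 = Σ lx·mx = 0 + 0 + 1.75 + 1.26 + 0.1 + 0 = 3.11
R0 > 1, so the population is growing.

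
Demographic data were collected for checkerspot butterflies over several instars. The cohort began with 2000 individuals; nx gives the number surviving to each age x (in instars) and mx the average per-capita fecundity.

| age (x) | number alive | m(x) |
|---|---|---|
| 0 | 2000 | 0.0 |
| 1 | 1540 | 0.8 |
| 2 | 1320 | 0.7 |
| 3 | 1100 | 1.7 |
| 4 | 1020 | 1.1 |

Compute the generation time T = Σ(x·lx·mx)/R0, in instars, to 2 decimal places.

2.56

lx = nx/n0 = nx/2000: 1, 0.77, 0.66, 0.55, 0.51
lx·mx: 0, 0.616, 0.462, 0.935, 0.561 → R0 = 2.574
x·lx·mx: 0, 0.616, 0.924, 2.805, 2.244 → Σ = 6.589
T = 6.589 / 2.574 = 2.559829… → 2.56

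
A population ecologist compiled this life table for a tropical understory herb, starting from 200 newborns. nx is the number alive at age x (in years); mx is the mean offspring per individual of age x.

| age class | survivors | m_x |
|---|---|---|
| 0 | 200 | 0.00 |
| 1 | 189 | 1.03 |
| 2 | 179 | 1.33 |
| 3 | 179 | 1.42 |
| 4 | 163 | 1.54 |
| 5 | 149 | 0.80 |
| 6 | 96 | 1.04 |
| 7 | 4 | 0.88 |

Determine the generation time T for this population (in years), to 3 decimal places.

3.151

lx = nx/n0 = nx/200: 1, 0.945, 0.895, 0.895, 0.815, 0.745, 0.48, 0.02
lx·mx: 0, 0.97335, 1.19035, 1.2709, 1.2551, 0.596, 0.4992, 0.0176 → R0 = 5.8025
x·lx·mx: 0, 0.97335, 2.3807, 3.8127, 5.0204, 2.98, 2.9952, 0.1232 → Σ = 18.28555
T = 18.28555 / 5.8025 = 3.151323… → 3.151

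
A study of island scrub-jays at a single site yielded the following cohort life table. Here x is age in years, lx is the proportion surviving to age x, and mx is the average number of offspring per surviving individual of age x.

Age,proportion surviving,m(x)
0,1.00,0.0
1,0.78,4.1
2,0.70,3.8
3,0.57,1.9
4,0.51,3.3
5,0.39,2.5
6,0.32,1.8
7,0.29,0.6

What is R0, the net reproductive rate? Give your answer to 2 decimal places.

10.35

lx·mx by age: 0, 3.198, 2.66, 1.083, 1.683, 0.975, 0.576, 0.174
R0 = Σ lx·mx = 10.349 → 10.35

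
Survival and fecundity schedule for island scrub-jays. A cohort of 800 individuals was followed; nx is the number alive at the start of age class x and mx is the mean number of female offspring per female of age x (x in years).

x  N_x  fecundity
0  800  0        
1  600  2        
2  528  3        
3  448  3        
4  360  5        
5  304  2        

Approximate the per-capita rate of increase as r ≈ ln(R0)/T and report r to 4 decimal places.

0.7365

lx = nx/n0 = nx/800: 1, 0.75, 0.66, 0.56, 0.45, 0.38
R0 = Σ lx·mx = 0 + 1.5 + 1.98 + 1.68 + 2.25 + 0.76 = 8.17
Σ x·lx·mx = 23.3; T = 23.3/8.17 = 2.8519…
r ≈ ln(R0)/T = ln(8.17)/2.8519… = 0.736516… → 0.7365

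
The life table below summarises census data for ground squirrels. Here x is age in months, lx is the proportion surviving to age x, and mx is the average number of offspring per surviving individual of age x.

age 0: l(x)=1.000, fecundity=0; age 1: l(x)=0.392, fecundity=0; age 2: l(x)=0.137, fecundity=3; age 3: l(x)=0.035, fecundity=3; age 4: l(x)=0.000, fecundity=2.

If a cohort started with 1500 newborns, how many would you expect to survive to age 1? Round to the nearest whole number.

588

Expected survivors = N0 · l_1 = 1500 × 0.392 = 588 → 588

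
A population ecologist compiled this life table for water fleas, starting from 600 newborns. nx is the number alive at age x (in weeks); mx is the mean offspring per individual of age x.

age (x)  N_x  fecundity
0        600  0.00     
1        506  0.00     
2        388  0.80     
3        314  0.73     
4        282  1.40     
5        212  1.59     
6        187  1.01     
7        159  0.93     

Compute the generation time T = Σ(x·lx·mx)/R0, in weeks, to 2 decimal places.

lx = nx/n0 = nx/600: 1, 0.84333…, 0.64667…, 0.52333…, 0.47, 0.35333…, 0.31167…, 0.265
lx·mx: 0, 0, 0.517333…, 0.382033…, 0.658, 0.5618…, 0.314783…, 0.24645 → R0 = 2.6804…
x·lx·mx: 0, 0, 1.034667…, 1.1461…, 2.632, 2.809…, 1.8887…, 1.72515 → Σ = 11.235617…
T = 11.235617… / 2.6804… = 4.191769… → 4.19

4.19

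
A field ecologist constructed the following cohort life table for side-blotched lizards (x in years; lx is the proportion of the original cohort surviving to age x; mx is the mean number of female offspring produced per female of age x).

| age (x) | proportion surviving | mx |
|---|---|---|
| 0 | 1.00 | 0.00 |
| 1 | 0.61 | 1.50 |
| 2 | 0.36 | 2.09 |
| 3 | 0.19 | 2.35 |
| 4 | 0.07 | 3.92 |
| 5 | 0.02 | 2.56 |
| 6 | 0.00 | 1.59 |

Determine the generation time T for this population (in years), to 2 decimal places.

2.10

lx·mx: 0, 0.915, 0.7524, 0.4465, 0.2744, 0.0512, 0 → R0 = 2.4395
x·lx·mx: 0, 0.915, 1.5048, 1.3395, 1.0976, 0.256, 0 → Σ = 5.1129
T = 5.1129 / 2.4395 = 2.09588… → 2.10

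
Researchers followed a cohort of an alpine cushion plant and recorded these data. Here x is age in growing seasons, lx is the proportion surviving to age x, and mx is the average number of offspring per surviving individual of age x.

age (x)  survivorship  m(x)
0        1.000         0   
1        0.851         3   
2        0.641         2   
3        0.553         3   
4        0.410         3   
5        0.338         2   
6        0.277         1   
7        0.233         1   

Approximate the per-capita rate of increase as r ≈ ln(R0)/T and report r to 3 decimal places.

0.754

R0 = Σ lx·mx = 0 + 2.553 + 1.282 + 1.659 + 1.23 + 0.676 + 0.277 + 0.233 = 7.91
Σ x·lx·mx = 21.687; T = 21.687/7.91 = 2.74172…
r ≈ ln(R0)/T = ln(7.91)/2.74172… = 0.75432… → 0.754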